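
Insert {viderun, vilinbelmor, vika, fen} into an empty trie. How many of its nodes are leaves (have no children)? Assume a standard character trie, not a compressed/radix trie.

4

Leaves are exactly the stored words that no other stored word extends.
Those words: "fen", "viderun", "vika", "vilinbelmor"
Leaf count: 4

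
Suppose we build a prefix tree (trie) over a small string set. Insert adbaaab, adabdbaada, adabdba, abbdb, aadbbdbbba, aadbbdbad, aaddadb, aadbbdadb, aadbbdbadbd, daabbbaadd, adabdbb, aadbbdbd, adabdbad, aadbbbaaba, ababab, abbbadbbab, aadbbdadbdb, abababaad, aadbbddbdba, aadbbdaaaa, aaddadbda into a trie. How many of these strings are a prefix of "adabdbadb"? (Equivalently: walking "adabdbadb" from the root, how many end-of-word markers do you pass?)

2

Walk "adabdbadb" from the root; an end-of-word marker is hit whenever a stored word is a prefix of "adabdbadb".
Prefixes of the query that are stored words: "adabdba", "adabdbad"
Count: 2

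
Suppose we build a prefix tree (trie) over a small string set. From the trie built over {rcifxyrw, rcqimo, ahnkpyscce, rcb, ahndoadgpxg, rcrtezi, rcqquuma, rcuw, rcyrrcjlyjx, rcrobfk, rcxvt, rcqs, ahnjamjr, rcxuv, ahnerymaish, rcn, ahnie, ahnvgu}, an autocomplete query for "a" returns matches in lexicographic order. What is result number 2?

ahnerymaish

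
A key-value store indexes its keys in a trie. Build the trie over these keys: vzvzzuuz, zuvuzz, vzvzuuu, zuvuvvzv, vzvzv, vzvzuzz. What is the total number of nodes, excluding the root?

24

Count nodes per top-level branch (shared prefixes stored once):
  'v'-branch (vzvzuuu, vzvzuzz, vzvzv, vzvzzuuz): 14 nodes
  'z'-branch (zuvuvvzv, zuvuzz): 10 nodes
Sum: 24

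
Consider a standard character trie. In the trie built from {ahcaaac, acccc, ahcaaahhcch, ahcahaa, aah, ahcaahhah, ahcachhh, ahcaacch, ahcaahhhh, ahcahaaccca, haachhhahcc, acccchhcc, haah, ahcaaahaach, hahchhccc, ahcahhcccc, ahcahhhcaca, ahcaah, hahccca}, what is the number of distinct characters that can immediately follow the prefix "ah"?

Follow the path "ah" to its node, then look at its outgoing edges.
Distinct next characters after "ah": c.
That node has 1 child edge.

1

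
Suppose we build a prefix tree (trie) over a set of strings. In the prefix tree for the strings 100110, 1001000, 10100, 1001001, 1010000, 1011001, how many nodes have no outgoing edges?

Leaves are exactly the stored words that no other stored word extends.
Those words: "1001000", "1001001", "100110", "1010000", "1011001"
Leaf count: 5

5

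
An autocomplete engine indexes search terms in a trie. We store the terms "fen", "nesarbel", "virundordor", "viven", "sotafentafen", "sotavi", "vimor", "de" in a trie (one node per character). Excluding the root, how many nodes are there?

44

Insert word by word; a character creates a node only if that edge doesn't already exist:
  "fen" → 3 new (f, e, n)
  "nesarbel" → 8 new (n, e, s, a, r, b, e, l)
  "virundordor" → 11 new (v, i, r, u, n, d, o, r, d, o, r)
  "viven" → prefix "vi" already present; 3 new (v, e, n)
  "sotafentafen" → 12 new (s, o, t, a, f, e, n, t, a, f, e, n)
  "sotavi" → prefix "sota" already present; 2 new (v, i)
  "vimor" → prefix "vi" already present; 3 new (m, o, r)
  "de" → 2 new (d, e)
Total nodes = 3 + 8 + 11 + 3 + 12 + 2 + 3 + 2 = 44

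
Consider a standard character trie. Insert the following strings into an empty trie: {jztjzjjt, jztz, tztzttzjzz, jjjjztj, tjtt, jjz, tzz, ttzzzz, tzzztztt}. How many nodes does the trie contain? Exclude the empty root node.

Trie structure (* marks end of a word):
(root)
├─ j
│  ├─ j
│  │  ├─ j
│  │  │  └─ j
│  │  │     └─ z
│  │  │        └─ t
│  │  │           └─ j *
│  │  └─ z *
│  └─ z
│     └─ t
│        ├─ j
│        │  └─ z
│        │     └─ j
│        │        └─ j
│        │           └─ t *
│        └─ z *
└─ t
   ├─ j
   │  └─ t
   │     └─ t *
   ├─ t
   │  └─ z
   │     └─ z
   │        └─ z
   │           └─ z *
   └─ z
      ├─ t
      │  └─ z
      │     └─ t
      │        └─ t
      │           └─ z
      │              └─ j
      │                 └─ z
      │                    └─ z *
      └─ z *
         └─ z
            └─ t
               └─ z
                  └─ t
                     └─ t *
Counting every labelled node above: 40.

40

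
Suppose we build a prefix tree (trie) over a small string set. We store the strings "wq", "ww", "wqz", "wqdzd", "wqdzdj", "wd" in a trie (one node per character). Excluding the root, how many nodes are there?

Insert word by word; a character creates a node only if that edge doesn't already exist:
  "wq" → 2 new (w, q)
  "ww" → prefix "w" already present; 1 new (w)
  "wqz" → prefix "wq" already present; 1 new (z)
  "wqdzd" → prefix "wq" already present; 3 new (d, z, d)
  "wqdzdj" → prefix "wqdzd" already present; 1 new (j)
  "wd" → prefix "w" already present; 1 new (d)
Total nodes = 2 + 1 + 1 + 3 + 1 + 1 = 9

9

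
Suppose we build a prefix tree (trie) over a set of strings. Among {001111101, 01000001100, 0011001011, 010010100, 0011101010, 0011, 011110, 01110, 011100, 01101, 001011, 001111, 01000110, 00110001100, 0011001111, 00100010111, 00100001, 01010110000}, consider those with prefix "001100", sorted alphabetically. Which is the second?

DFS of the "001100" subtree visits, in order: "00110001100", "0011001011", "0011001111"
Position 2: 0011001011

0011001011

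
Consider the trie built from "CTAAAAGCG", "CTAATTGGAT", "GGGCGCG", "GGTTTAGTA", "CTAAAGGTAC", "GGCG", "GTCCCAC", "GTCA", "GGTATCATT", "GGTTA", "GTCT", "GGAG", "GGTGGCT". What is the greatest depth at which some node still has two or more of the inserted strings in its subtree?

5

The deepest shared node is where two words last agree before diverging.
"CTAAAAGCG" and "CTAAAGGTAC" agree on "CTAAA" (5 characters) before diverging; nothing deeper is shared.
Longest shared-prefix length: 5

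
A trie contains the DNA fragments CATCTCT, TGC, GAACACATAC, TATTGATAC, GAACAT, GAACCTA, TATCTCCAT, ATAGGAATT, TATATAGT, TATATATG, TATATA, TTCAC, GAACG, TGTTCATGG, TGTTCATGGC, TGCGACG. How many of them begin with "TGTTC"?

Filter for entries beginning with "TGTTC":
Words under "TGTTC": TGTTCATGG, TGTTCATGGC
Count: 2

2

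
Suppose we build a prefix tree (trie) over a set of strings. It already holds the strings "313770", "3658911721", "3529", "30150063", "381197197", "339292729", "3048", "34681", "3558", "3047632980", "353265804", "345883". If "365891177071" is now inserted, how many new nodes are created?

Walking "365891177071" from the root, the first 8 characters ("36589117") follow existing edges; "7" is the first miss.
So 12 − 8 = 4 new nodes.

4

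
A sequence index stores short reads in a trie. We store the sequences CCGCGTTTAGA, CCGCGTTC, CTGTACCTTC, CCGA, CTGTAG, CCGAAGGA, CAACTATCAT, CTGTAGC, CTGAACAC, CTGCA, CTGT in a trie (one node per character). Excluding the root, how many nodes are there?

44

Insert word by word; a character creates a node only if that edge doesn't already exist:
  "CCGCGTTTAGA" → 11 new (C, C, G, C, G, T, T, T, A, G, A)
  "CCGCGTTC" → prefix "CCGCGTT" already present; 1 new (C)
  "CTGTACCTTC" → prefix "C" already present; 9 new (T, G, T, A, C, C, T, T, C)
  "CCGA" → prefix "CCG" already present; 1 new (A)
  "CTGTAG" → prefix "CTGTA" already present; 1 new (G)
  "CCGAAGGA" → prefix "CCGA" already present; 4 new (A, G, G, A)
  "CAACTATCAT" → prefix "C" already present; 9 new (A, A, C, T, A, T, C, A, T)
  "CTGTAGC" → prefix "CTGTAG" already present; 1 new (C)
  "CTGAACAC" → prefix "CTG" already present; 5 new (A, A, C, A, C)
  "CTGCA" → prefix "CTG" already present; 2 new (C, A)
  "CTGT" → prefix "CTGT" already present; 0 new (none)
Total nodes = 11 + 1 + 9 + 1 + 1 + 4 + 9 + 1 + 5 + 2 + 0 = 44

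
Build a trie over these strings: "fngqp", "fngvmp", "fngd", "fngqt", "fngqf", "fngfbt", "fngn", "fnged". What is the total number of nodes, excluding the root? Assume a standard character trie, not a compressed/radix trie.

17

For each word, the new-node count is its length minus the longest prefix already in the trie:
  "fngqp" → 5 new (f, n, g, q, p)
  "fngvmp" → prefix "fng" already present; 3 new (v, m, p)
  "fngd" → prefix "fng" already present; 1 new (d)
  "fngqt" → prefix "fngq" already present; 1 new (t)
  "fngqf" → prefix "fngq" already present; 1 new (f)
  "fngfbt" → prefix "fng" already present; 3 new (f, b, t)
  "fngn" → prefix "fng" already present; 1 new (n)
  "fnged" → prefix "fng" already present; 2 new (e, d)
Total nodes = 5 + 3 + 1 + 1 + 1 + 3 + 1 + 2 = 17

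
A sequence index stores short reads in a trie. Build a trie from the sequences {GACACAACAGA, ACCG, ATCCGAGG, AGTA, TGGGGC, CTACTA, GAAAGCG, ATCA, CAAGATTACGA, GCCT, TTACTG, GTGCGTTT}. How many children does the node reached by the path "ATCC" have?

1

The children of the "ATCC" node are the distinct next characters among strings starting with "ATCC".
Distinct next characters after "ATCC": G.
That node has 1 child edge.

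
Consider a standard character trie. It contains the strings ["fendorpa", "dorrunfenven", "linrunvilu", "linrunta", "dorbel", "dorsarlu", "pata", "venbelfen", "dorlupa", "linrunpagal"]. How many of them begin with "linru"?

3

Filter for entries beginning with "linru":
Words under "linru": linrunpagal, linrunta, linrunvilu
Count: 3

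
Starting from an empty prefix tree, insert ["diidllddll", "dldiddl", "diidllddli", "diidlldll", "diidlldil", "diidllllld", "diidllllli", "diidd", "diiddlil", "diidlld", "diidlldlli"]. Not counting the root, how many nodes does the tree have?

31

For each word, the new-node count is its length minus the longest prefix already in the trie:
  "diidllddll" → 10 new (d, i, i, d, l, l, d, d, l, l)
  "dldiddl" → prefix "d" already present; 6 new (l, d, i, d, d, l)
  "diidllddli" → prefix "diidllddl" already present; 1 new (i)
  "diidlldll" → prefix "diidlld" already present; 2 new (l, l)
  "diidlldil" → prefix "diidlld" already present; 2 new (i, l)
  "diidllllld" → prefix "diidll" already present; 4 new (l, l, l, d)
  "diidllllli" → prefix "diidlllll" already present; 1 new (i)
  "diidd" → prefix "diid" already present; 1 new (d)
  "diiddlil" → prefix "diidd" already present; 3 new (l, i, l)
  "diidlld" → prefix "diidlld" already present; 0 new (none)
  "diidlldlli" → prefix "diidlldll" already present; 1 new (i)
Total nodes = 10 + 6 + 1 + 2 + 2 + 4 + 1 + 1 + 3 + 0 + 1 = 31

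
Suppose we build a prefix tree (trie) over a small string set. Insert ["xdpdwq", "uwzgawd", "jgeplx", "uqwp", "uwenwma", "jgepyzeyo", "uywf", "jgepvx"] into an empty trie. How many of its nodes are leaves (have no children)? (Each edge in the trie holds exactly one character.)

A leaf is a node with no children — equivalently, the end of a word that is not a proper prefix of any other stored word.
Those words: "jgeplx", "jgepvx", "jgepyzeyo", "uqwp", "uwenwma", "uwzgawd", "uywf", "xdpdwq"
Leaf count: 8

8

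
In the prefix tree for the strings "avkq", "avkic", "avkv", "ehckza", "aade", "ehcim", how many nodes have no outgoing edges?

Leaves are exactly the stored words that no other stored word extends.
Those words: "aade", "avkic", "avkq", "avkv", "ehcim", "ehckza"
Leaf count: 6

6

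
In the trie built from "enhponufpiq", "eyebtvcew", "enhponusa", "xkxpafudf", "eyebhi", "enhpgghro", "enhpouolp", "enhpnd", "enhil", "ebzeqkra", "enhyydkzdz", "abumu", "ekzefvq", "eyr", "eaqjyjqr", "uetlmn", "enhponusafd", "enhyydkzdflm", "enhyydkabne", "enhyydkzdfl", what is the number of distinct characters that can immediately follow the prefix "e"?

5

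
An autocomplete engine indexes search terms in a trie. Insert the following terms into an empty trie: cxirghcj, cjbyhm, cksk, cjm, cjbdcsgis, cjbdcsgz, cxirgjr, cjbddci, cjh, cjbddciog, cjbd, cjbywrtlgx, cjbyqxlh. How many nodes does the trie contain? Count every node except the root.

Trace insertions, counting only characters that open a new branch:
  "cxirghcj" → 8 new (c, x, i, r, g, h, c, j)
  "cjbyhm" → prefix "c" already present; 5 new (j, b, y, h, m)
  "cksk" → prefix "c" already present; 3 new (k, s, k)
  "cjm" → prefix "cj" already present; 1 new (m)
  "cjbdcsgis" → prefix "cjb" already present; 6 new (d, c, s, g, i, s)
  "cjbdcsgz" → prefix "cjbdcsg" already present; 1 new (z)
  "cxirgjr" → prefix "cxirg" already present; 2 new (j, r)
  "cjbddci" → prefix "cjbd" already present; 3 new (d, c, i)
  "cjh" → prefix "cj" already present; 1 new (h)
  "cjbddciog" → prefix "cjbddci" already present; 2 new (o, g)
  "cjbd" → prefix "cjbd" already present; 0 new (none)
  "cjbywrtlgx" → prefix "cjby" already present; 6 new (w, r, t, l, g, x)
  "cjbyqxlh" → prefix "cjby" already present; 4 new (q, x, l, h)
Total nodes = 8 + 5 + 3 + 1 + 6 + 1 + 2 + 3 + 1 + 2 + 0 + 6 + 4 = 42

42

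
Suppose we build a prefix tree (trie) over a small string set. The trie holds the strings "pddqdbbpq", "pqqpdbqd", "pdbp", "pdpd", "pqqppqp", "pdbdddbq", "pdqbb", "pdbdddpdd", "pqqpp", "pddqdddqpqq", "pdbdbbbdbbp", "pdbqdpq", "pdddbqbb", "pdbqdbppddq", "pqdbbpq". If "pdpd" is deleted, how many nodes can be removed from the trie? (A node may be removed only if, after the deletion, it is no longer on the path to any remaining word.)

Walk "pdpd" from the leaf back toward the root, removing each node that no remaining word uses.
The suffix "pd" (2 nodes) is used only by "pdpd"; the node for "pd" still has the child "d", so pruning stops there.
Nodes removed: 2

2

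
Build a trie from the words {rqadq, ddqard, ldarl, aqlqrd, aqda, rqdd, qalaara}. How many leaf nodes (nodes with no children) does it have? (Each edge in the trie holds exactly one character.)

Leaves are exactly the stored words that no other stored word extends.
Those words: "aqda", "aqlqrd", "ddqard", "ldarl", "qalaara", "rqadq", "rqdd"
Leaf count: 7

7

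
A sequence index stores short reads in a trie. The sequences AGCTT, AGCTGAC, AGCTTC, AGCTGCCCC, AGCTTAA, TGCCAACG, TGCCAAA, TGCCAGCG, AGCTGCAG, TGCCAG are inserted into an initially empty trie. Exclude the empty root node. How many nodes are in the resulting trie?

29

For each word, the new-node count is its length minus the longest prefix already in the trie:
  "AGCTT" → 5 new (A, G, C, T, T)
  "AGCTGAC" → prefix "AGCT" already present; 3 new (G, A, C)
  "AGCTTC" → prefix "AGCTT" already present; 1 new (C)
  "AGCTGCCCC" → prefix "AGCTG" already present; 4 new (C, C, C, C)
  "AGCTTAA" → prefix "AGCTT" already present; 2 new (A, A)
  "TGCCAACG" → 8 new (T, G, C, C, A, A, C, G)
  "TGCCAAA" → prefix "TGCCAA" already present; 1 new (A)
  "TGCCAGCG" → prefix "TGCCA" already present; 3 new (G, C, G)
  "AGCTGCAG" → prefix "AGCTGC" already present; 2 new (A, G)
  "TGCCAG" → prefix "TGCCAG" already present; 0 new (none)
Total nodes = 5 + 3 + 1 + 4 + 2 + 8 + 1 + 3 + 2 + 0 = 29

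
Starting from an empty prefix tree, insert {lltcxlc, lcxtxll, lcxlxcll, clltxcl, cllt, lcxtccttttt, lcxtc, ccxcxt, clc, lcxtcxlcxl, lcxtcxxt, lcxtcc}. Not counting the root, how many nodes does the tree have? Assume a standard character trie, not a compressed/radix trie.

For each word, the new-node count is its length minus the longest prefix already in the trie:
  "lltcxlc" → 7 new (l, l, t, c, x, l, c)
  "lcxtxll" → prefix "l" already present; 6 new (c, x, t, x, l, l)
  "lcxlxcll" → prefix "lcx" already present; 5 new (l, x, c, l, l)
  "clltxcl" → 7 new (c, l, l, t, x, c, l)
  "cllt" → prefix "cllt" already present; 0 new (none)
  "lcxtccttttt" → prefix "lcxt" already present; 7 new (c, c, t, t, t, t, t)
  "lcxtc" → prefix "lcxtc" already present; 0 new (none)
  "ccxcxt" → prefix "c" already present; 5 new (c, x, c, x, t)
  "clc" → prefix "cl" already present; 1 new (c)
  "lcxtcxlcxl" → prefix "lcxtc" already present; 5 new (x, l, c, x, l)
  "lcxtcxxt" → prefix "lcxtcx" already present; 2 new (x, t)
  "lcxtcc" → prefix "lcxtcc" already present; 0 new (none)
Total nodes = 7 + 6 + 5 + 7 + 0 + 7 + 0 + 5 + 1 + 5 + 2 + 0 = 45

45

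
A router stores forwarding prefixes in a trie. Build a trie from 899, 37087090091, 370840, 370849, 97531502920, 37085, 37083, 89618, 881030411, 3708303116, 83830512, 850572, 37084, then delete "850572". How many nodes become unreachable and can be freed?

5

After clearing the end-marker at "850572", prune upward until reaching a node still needed by another word.
The suffix "50572" (5 nodes) is used only by "850572"; the node for "8" still has the child "9", so pruning stops there.
Nodes removed: 5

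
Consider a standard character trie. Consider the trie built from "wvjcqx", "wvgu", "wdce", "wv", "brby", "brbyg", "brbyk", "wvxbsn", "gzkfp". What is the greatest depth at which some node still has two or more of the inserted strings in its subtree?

Look for the deepest trie node that still has at least two words in its subtree.
"brby" and "brbyg" agree on "brby" (4 characters) before diverging; nothing deeper is shared.
Longest shared-prefix length: 4

4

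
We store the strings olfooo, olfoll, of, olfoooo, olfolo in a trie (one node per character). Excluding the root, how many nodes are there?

11

Count nodes per top-level branch (shared prefixes stored once):
  'o'-branch (of, olfoll, olfolo, olfooo, olfoooo): 11 nodes
Sum: 11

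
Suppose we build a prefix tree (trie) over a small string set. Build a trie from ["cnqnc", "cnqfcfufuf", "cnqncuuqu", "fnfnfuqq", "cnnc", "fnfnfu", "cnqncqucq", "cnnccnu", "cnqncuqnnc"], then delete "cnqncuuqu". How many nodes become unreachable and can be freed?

3

A node on "cnqncuuqu"'s path can go only if nothing else ends at it or branches off below it.
The suffix "uqu" (3 nodes) is used only by "cnqncuuqu"; the node for "cnqncu" still has the child "q", so pruning stops there.
Nodes removed: 3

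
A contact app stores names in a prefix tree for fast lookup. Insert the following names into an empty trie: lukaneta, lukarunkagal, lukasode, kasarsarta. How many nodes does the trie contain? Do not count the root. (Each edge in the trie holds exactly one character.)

30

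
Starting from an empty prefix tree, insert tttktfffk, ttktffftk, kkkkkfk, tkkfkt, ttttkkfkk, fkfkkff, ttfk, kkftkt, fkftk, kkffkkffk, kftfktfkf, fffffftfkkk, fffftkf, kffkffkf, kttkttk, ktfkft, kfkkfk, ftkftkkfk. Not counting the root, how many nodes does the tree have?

Insert word by word; a character creates a node only if that edge doesn't already exist:
  "tttktfffk" → 9 new (t, t, t, k, t, f, f, f, k)
  "ttktffftk" → prefix "tt" already present; 7 new (k, t, f, f, f, t, k)
  "kkkkkfk" → 7 new (k, k, k, k, k, f, k)
  "tkkfkt" → prefix "t" already present; 5 new (k, k, f, k, t)
  "ttttkkfkk" → prefix "ttt" already present; 6 new (t, k, k, f, k, k)
  "fkfkkff" → 7 new (f, k, f, k, k, f, f)
  "ttfk" → prefix "tt" already present; 2 new (f, k)
  "kkftkt" → prefix "kk" already present; 4 new (f, t, k, t)
  "fkftk" → prefix "fkf" already present; 2 new (t, k)
  "kkffkkffk" → prefix "kkf" already present; 6 new (f, k, k, f, f, k)
  "kftfktfkf" → prefix "k" already present; 8 new (f, t, f, k, t, f, k, f)
  "fffffftfkkk" → prefix "f" already present; 10 new (f, f, f, f, f, t, f, k, k, k)
  "fffftkf" → prefix "ffff" already present; 3 new (t, k, f)
  "kffkffkf" → prefix "kf" already present; 6 new (f, k, f, f, k, f)
  "kttkttk" → prefix "k" already present; 6 new (t, t, k, t, t, k)
  "ktfkft" → prefix "kt" already present; 4 new (f, k, f, t)
  "kfkkfk" → prefix "kf" already present; 4 new (k, k, f, k)
  "ftkftkkfk" → prefix "f" already present; 8 new (t, k, f, t, k, k, f, k)
Total nodes = 9 + 7 + 7 + 5 + 6 + 7 + 2 + 4 + 2 + 6 + 8 + 10 + 3 + 6 + 6 + 4 + 4 + 8 = 104

104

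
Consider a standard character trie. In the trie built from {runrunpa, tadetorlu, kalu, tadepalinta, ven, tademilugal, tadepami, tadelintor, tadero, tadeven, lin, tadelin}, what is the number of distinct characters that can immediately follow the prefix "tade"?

6

Follow the path "tade" to its node, then look at its outgoing edges.
Distinct next characters after "tade": l, m, p, r, t, v.
That node has 6 child edges.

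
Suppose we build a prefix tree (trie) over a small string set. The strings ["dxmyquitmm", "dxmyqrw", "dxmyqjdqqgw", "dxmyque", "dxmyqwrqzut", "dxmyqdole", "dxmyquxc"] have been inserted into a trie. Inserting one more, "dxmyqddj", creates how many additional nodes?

"dxmyqd" is already a path in the trie; the remaining "dj" must be added.
So 8 − 6 = 2 new nodes.

2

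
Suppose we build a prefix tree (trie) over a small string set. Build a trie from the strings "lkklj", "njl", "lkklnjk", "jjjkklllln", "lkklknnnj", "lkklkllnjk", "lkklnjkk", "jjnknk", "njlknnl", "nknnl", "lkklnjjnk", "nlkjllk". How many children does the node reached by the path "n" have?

The children of the "n" node are the distinct next characters among strings starting with "n".
Characters that immediately follow "n" among the stored strings: {j, k, l}.
That node has 3 child edges.

3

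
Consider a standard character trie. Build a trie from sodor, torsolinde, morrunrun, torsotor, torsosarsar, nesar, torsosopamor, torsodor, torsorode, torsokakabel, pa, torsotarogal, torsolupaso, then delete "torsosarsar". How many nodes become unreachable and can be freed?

5

Walk "torsosarsar" from the leaf back toward the root, removing each node that no remaining word uses.
The suffix "arsar" (5 nodes) is used only by "torsosarsar"; the node for "torsos" still has the child "o", so pruning stops there.
Nodes removed: 5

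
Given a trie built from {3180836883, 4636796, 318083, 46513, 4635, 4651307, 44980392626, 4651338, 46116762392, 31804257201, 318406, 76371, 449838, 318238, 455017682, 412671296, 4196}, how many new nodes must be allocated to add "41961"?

1

"4196" is already a path in the trie; the remaining "1" must be added.
So 5 − 4 = 1 new nodes.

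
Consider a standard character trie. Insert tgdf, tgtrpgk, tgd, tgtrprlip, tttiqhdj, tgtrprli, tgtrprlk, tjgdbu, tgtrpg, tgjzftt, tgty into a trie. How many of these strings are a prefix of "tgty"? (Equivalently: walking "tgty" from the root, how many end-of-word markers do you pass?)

1

Traverse "tgty" character by character; count nodes along the way that are marked as word ends.
Prefixes of the query that are stored words: "tgty"
Count: 1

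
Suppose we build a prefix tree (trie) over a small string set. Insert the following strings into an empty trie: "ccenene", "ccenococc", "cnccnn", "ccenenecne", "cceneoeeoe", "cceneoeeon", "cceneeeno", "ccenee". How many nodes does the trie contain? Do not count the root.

30

Trie structure (* marks end of a word):
(root)
└─ c
   ├─ c
   │  └─ e
   │     └─ n
   │        ├─ e
   │        │  ├─ e *
   │        │  │  └─ e
   │        │  │     └─ n
   │        │  │        └─ o *
   │        │  ├─ n
   │        │  │  └─ e *
   │        │  │     └─ c
   │        │  │        └─ n
   │        │  │           └─ e *
   │        │  └─ o
   │        │     └─ e
   │        │        └─ e
   │        │           └─ o
   │        │              ├─ e *
   │        │              └─ n *
   │        └─ o
   │           └─ c
   │              └─ o
   │                 └─ c
   │                    └─ c *
   └─ n
      └─ c
         └─ c
            └─ n
               └─ n *
Counting every labelled node above: 30.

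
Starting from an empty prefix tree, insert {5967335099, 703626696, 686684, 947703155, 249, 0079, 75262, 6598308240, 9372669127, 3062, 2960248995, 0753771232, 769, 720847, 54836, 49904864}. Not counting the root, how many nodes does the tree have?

104

Trace insertions, counting only characters that open a new branch:
  "5967335099" → 10 new (5, 9, 6, 7, 3, 3, 5, 0, 9, 9)
  "703626696" → 9 new (7, 0, 3, 6, 2, 6, 6, 9, 6)
  "686684" → 6 new (6, 8, 6, 6, 8, 4)
  "947703155" → 9 new (9, 4, 7, 7, 0, 3, 1, 5, 5)
  "249" → 3 new (2, 4, 9)
  "0079" → 4 new (0, 0, 7, 9)
  "75262" → prefix "7" already present; 4 new (5, 2, 6, 2)
  "6598308240" → prefix "6" already present; 9 new (5, 9, 8, 3, 0, 8, 2, 4, 0)
  "9372669127" → prefix "9" already present; 9 new (3, 7, 2, 6, 6, 9, 1, 2, 7)
  "3062" → 4 new (3, 0, 6, 2)
  "2960248995" → prefix "2" already present; 9 new (9, 6, 0, 2, 4, 8, 9, 9, 5)
  "0753771232" → prefix "0" already present; 9 new (7, 5, 3, 7, 7, 1, 2, 3, 2)
  "769" → prefix "7" already present; 2 new (6, 9)
  "720847" → prefix "7" already present; 5 new (2, 0, 8, 4, 7)
  "54836" → prefix "5" already present; 4 new (4, 8, 3, 6)
  "49904864" → 8 new (4, 9, 9, 0, 4, 8, 6, 4)
Total nodes = 10 + 9 + 6 + 9 + 3 + 4 + 4 + 9 + 9 + 4 + 9 + 9 + 2 + 5 + 4 + 8 = 104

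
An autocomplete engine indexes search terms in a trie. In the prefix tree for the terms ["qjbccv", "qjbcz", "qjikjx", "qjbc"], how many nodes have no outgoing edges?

3

Leaves are exactly the stored words that no other stored word extends.
Those words: "qjbccv", "qjbcz", "qjikjx"
Leaf count: 3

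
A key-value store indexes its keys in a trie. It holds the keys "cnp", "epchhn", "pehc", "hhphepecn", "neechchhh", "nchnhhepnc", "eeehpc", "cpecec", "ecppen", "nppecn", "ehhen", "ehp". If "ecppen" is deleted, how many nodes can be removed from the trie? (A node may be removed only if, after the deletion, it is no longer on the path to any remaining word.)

Walk "ecppen" from the leaf back toward the root, removing each node that no remaining word uses.
The suffix "cppen" (5 nodes) is used only by "ecppen"; the node for "e" still has the child "p", so pruning stops there.
Nodes removed: 5

5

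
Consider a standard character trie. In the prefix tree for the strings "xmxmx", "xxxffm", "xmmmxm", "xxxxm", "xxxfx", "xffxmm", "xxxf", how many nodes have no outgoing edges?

Leaves are exactly the stored words that no other stored word extends.
Those words: "xffxmm", "xmmmxm", "xmxmx", "xxxffm", "xxxfx", "xxxxm"
Leaf count: 6

6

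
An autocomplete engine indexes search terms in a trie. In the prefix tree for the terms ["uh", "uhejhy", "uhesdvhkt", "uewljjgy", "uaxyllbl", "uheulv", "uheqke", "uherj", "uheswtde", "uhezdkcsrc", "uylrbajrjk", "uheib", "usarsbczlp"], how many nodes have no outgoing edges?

A leaf is a node with no children — equivalently, the end of a word that is not a proper prefix of any other stored word.
Those words: "uaxyllbl", "uewljjgy", "uheib", "uhejhy", "uheqke", "uherj", "uhesdvhkt", "uheswtde", "uheulv", "uhezdkcsrc", "usarsbczlp", "uylrbajrjk"
Leaf count: 12

12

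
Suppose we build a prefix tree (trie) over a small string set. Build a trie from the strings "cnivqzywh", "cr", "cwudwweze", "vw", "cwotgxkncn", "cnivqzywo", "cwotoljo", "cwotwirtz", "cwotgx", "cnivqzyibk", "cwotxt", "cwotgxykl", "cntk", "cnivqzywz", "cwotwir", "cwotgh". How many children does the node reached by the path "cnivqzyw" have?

The children of the "cnivqzyw" node are the distinct next characters among strings starting with "cnivqzyw".
Distinct next characters after "cnivqzyw": h, o, z.
That node has 3 child edges.

3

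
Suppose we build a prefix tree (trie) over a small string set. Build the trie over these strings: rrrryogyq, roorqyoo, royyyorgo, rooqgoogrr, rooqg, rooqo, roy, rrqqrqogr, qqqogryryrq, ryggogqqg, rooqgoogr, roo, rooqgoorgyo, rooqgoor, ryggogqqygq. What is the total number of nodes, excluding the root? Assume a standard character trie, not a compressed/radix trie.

64

For each word, the new-node count is its length minus the longest prefix already in the trie:
  "rrrryogyq" → 9 new (r, r, r, r, y, o, g, y, q)
  "roorqyoo" → prefix "r" already present; 7 new (o, o, r, q, y, o, o)
  "royyyorgo" → prefix "ro" already present; 7 new (y, y, y, o, r, g, o)
  "rooqgoogrr" → prefix "roo" already present; 7 new (q, g, o, o, g, r, r)
  "rooqg" → prefix "rooqg" already present; 0 new (none)
  "rooqo" → prefix "rooq" already present; 1 new (o)
  "roy" → prefix "roy" already present; 0 new (none)
  "rrqqrqogr" → prefix "rr" already present; 7 new (q, q, r, q, o, g, r)
  "qqqogryryrq" → 11 new (q, q, q, o, g, r, y, r, y, r, q)
  "ryggogqqg" → prefix "r" already present; 8 new (y, g, g, o, g, q, q, g)
  "rooqgoogr" → prefix "rooqgoogr" already present; 0 new (none)
  "roo" → prefix "roo" already present; 0 new (none)
  "rooqgoorgyo" → prefix "rooqgoo" already present; 4 new (r, g, y, o)
  "rooqgoor" → prefix "rooqgoor" already present; 0 new (none)
  "ryggogqqygq" → prefix "ryggogqq" already present; 3 new (y, g, q)
Total nodes = 9 + 7 + 7 + 7 + 0 + 1 + 0 + 7 + 11 + 8 + 0 + 0 + 4 + 0 + 3 = 64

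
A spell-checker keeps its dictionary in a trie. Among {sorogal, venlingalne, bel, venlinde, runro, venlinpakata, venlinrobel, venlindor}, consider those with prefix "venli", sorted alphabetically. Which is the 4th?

DFS of the "venli" subtree visits, in order: "venlinde", "venlindor", "venlingalne", "venlinpakata", "venlinrobel"
Position 4: venlinpakata

venlinpakata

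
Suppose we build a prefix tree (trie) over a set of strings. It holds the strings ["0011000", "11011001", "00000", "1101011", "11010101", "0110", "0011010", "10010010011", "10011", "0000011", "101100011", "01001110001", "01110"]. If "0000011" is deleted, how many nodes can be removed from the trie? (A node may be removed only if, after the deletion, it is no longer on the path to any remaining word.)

A node on "0000011"'s path can go only if nothing else ends at it or branches off below it.
The suffix "11" (2 nodes) is used only by "0000011"; "00000" is itself a stored word, so pruning stops there.
Nodes removed: 2

2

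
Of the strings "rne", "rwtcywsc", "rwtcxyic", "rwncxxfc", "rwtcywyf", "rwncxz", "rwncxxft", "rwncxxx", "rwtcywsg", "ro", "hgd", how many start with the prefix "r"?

10

Walk to "r"; the words in its subtree are exactly those with that prefix.
Matches: "rne", "ro", "rwncxxfc", "rwncxxft", "rwncxxx", "rwncxz", "rwtcxyic", "rwtcywsc", "rwtcywsg", "rwtcywyf"
Count: 10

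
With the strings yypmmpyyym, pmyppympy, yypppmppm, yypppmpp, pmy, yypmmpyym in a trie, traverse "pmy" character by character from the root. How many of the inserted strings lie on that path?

1

Traverse "pmy" character by character; count nodes along the way that are marked as word ends.
Prefixes of the query that are stored words: "pmy"
Count: 1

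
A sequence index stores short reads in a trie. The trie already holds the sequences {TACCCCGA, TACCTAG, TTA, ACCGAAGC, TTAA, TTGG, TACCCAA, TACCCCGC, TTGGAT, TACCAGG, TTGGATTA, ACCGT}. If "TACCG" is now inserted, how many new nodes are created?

The longest prefix of "TACCG" already in the trie is "TACC" (length 4).
New nodes needed: |"TACCG"| − 4 = 5 − 4 = 1.

1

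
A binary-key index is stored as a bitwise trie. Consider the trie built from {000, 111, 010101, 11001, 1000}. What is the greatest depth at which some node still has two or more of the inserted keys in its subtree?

2

Look for the deepest trie node that still has at least two words in its subtree.
e.g. "11001" and "111" share the prefix "11" of length 2; no pair shares a longer one.
Longest shared-prefix length: 2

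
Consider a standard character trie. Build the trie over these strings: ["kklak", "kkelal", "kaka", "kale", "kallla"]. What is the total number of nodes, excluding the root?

Count nodes per top-level branch (shared prefixes stored once):
  'k'-branch (kaka, kale, kallla, kkelal, kklak): 17 nodes
Sum: 17

17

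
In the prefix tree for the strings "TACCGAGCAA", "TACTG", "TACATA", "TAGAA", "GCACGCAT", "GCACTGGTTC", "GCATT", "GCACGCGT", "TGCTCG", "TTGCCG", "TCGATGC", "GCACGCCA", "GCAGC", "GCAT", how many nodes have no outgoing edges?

13

A leaf is a node with no children — equivalently, the end of a word that is not a proper prefix of any other stored word.
Those words: "GCACGCAT", "GCACGCCA", "GCACGCGT", "GCACTGGTTC", "GCAGC", "GCATT", "TACATA", "TACCGAGCAA", "TACTG", "TAGAA", "TCGATGC", "TGCTCG", "TTGCCG"
Leaf count: 13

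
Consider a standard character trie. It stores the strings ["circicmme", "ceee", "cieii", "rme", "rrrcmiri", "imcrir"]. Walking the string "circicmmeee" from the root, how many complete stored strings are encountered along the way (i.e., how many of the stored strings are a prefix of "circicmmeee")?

Check each prefix of "circicmmeee" against the stored set — each match is an end-marker on the path.
Prefixes of the query that are stored words: "circicmme"
Count: 1

1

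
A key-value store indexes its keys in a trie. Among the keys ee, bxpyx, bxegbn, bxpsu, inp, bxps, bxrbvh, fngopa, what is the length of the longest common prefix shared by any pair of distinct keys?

4

Equivalently: take the maximum, over all pairs, of their longest common prefix length.
e.g. "bxps" and "bxpsu" share the prefix "bxps" of length 4; no pair shares a longer one.
Longest shared-prefix length: 4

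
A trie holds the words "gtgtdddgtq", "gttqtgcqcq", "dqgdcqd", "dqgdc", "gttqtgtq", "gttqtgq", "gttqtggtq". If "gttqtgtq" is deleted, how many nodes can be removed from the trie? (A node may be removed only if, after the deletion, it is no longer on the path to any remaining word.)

A node on "gttqtgtq"'s path can go only if nothing else ends at it or branches off below it.
The suffix "tq" (2 nodes) is used only by "gttqtgtq"; the node for "gttqtg" still has the child "c", so pruning stops there.
Nodes removed: 2

2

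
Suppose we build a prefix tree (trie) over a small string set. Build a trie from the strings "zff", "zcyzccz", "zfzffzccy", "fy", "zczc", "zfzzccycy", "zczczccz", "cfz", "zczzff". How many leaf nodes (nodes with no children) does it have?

Leaves are exactly the stored words that no other stored word extends.
Those words: "cfz", "fy", "zcyzccz", "zczczccz", "zczzff", "zff", "zfzffzccy", "zfzzccycy"
Leaf count: 8

8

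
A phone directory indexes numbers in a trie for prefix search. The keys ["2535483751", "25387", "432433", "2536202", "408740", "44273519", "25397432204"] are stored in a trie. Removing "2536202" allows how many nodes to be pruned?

After clearing the end-marker at "2536202", prune upward until reaching a node still needed by another word.
The suffix "6202" (4 nodes) is used only by "2536202"; the node for "253" still has the child "5", so pruning stops there.
Nodes removed: 4

4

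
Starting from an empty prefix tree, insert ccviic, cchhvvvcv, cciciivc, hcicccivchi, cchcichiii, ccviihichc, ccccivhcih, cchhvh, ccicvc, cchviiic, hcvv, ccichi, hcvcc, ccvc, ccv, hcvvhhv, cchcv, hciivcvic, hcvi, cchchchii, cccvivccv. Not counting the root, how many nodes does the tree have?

87

Trace insertions, counting only characters that open a new branch:
  "ccviic" → 6 new (c, c, v, i, i, c)
  "cchhvvvcv" → prefix "cc" already present; 7 new (h, h, v, v, v, c, v)
  "cciciivc" → prefix "cc" already present; 6 new (i, c, i, i, v, c)
  "hcicccivchi" → 11 new (h, c, i, c, c, c, i, v, c, h, i)
  "cchcichiii" → prefix "cch" already present; 7 new (c, i, c, h, i, i, i)
  "ccviihichc" → prefix "ccvii" already present; 5 new (h, i, c, h, c)
  "ccccivhcih" → prefix "cc" already present; 8 new (c, c, i, v, h, c, i, h)
  "cchhvh" → prefix "cchhv" already present; 1 new (h)
  "ccicvc" → prefix "ccic" already present; 2 new (v, c)
  "cchviiic" → prefix "cch" already present; 5 new (v, i, i, i, c)
  "hcvv" → prefix "hc" already present; 2 new (v, v)
  "ccichi" → prefix "ccic" already present; 2 new (h, i)
  "hcvcc" → prefix "hcv" already present; 2 new (c, c)
  "ccvc" → prefix "ccv" already present; 1 new (c)
  "ccv" → prefix "ccv" already present; 0 new (none)
  "hcvvhhv" → prefix "hcvv" already present; 3 new (h, h, v)
  "cchcv" → prefix "cchc" already present; 1 new (v)
  "hciivcvic" → prefix "hci" already present; 6 new (i, v, c, v, i, c)
  "hcvi" → prefix "hcv" already present; 1 new (i)
  "cchchchii" → prefix "cchc" already present; 5 new (h, c, h, i, i)
  "cccvivccv" → prefix "ccc" already present; 6 new (v, i, v, c, c, v)
Total nodes = 6 + 7 + 6 + 11 + 7 + 5 + 8 + 1 + 2 + 5 + 2 + 2 + 2 + 1 + 0 + 3 + 1 + 6 + 1 + 5 + 6 = 87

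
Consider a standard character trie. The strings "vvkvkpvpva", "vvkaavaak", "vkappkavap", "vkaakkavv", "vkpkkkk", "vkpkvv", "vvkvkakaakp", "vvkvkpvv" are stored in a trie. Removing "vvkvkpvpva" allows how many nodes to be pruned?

3

After clearing the end-marker at "vvkvkpvpva", prune upward until reaching a node still needed by another word.
The suffix "pva" (3 nodes) is used only by "vvkvkpvpva"; the node for "vvkvkpv" still has the child "v", so pruning stops there.
Nodes removed: 3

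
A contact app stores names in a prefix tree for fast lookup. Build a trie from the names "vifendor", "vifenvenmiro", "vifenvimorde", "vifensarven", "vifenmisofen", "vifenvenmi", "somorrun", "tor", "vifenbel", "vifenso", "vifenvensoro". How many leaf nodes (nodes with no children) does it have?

10

A leaf is a node with no children — equivalently, the end of a word that is not a proper prefix of any other stored word.
Those words: "somorrun", "tor", "vifenbel", "vifendor", "vifenmisofen", "vifensarven", "vifenso", "vifenvenmiro", "vifenvensoro", "vifenvimorde"
Leaf count: 10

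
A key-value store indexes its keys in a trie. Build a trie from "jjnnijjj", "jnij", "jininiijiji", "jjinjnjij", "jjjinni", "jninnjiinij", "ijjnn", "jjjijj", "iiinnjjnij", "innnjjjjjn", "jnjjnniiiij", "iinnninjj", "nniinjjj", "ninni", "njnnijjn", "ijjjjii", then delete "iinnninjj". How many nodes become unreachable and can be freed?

7

A node on "iinnninjj"'s path can go only if nothing else ends at it or branches off below it.
The suffix "nnninjj" (7 nodes) is used only by "iinnninjj"; the node for "ii" still has the child "i", so pruning stops there.
Nodes removed: 7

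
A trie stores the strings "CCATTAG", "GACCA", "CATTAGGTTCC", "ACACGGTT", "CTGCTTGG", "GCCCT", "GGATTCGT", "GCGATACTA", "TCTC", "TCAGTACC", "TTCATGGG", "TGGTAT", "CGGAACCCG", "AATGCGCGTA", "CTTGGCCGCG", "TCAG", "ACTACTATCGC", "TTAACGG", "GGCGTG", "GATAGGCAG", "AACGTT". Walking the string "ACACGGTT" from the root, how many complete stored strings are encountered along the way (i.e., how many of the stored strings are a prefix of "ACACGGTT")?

1

Walk "ACACGGTT" from the root; an end-of-word marker is hit whenever a stored word is a prefix of "ACACGGTT".
Prefixes of the query that are stored words: "ACACGGTT"
Count: 1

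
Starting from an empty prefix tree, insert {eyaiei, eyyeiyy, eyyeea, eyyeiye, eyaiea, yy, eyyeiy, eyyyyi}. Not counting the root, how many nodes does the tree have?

20

For each word, the new-node count is its length minus the longest prefix already in the trie:
  "eyaiei" → 6 new (e, y, a, i, e, i)
  "eyyeiyy" → prefix "ey" already present; 5 new (y, e, i, y, y)
  "eyyeea" → prefix "eyye" already present; 2 new (e, a)
  "eyyeiye" → prefix "eyyeiy" already present; 1 new (e)
  "eyaiea" → prefix "eyaie" already present; 1 new (a)
  "yy" → 2 new (y, y)
  "eyyeiy" → prefix "eyyeiy" already present; 0 new (none)
  "eyyyyi" → prefix "eyy" already present; 3 new (y, y, i)
Total nodes = 6 + 5 + 2 + 1 + 1 + 2 + 0 + 3 = 20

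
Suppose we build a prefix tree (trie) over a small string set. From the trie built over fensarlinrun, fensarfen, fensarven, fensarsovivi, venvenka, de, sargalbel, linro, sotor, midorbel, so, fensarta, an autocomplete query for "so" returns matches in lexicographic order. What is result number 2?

sotor

DFS of the "so" subtree visits, in order: "so", "sotor"
The 2nd is sotor.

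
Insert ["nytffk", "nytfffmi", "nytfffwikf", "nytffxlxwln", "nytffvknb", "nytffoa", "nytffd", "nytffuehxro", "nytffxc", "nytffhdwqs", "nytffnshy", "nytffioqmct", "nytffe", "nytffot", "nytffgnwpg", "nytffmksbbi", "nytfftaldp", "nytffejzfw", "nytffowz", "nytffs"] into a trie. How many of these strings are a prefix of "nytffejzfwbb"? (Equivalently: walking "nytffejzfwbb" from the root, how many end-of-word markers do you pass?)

2

Check each prefix of "nytffejzfwbb" against the stored set — each match is an end-marker on the path.
Prefixes of the query that are stored words: "nytffe", "nytffejzfw"
Count: 2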